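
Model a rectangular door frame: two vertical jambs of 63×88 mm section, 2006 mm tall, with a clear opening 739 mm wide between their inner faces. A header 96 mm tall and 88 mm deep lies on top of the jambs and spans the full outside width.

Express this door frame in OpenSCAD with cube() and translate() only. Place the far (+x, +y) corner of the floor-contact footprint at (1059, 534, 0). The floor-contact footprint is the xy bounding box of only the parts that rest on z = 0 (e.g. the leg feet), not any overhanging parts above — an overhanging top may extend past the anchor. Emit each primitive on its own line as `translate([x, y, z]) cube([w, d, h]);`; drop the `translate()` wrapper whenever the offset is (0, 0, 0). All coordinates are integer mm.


translate([194, 446, 0]) cube([63, 88, 2006]);
translate([996, 446, 0]) cube([63, 88, 2006]);
translate([194, 446, 2006]) cube([865, 88, 96]);


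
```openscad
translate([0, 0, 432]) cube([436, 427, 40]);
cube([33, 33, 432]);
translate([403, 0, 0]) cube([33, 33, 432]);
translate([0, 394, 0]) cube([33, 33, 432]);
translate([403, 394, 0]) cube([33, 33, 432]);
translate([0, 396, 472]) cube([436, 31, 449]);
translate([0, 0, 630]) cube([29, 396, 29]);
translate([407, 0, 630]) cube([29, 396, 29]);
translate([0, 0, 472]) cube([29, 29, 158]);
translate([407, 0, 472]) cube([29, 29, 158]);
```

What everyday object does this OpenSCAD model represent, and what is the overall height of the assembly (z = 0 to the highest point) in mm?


A chair. The overall height is 921 mm.

A slab on four corner posts with a tall panel at the back — a chair. The seat slab sits at z = 432 with thickness 40, and the 449 mm backrest starts at the seat top, so the overall height is 432 + 40 + 449 = 921 mm.


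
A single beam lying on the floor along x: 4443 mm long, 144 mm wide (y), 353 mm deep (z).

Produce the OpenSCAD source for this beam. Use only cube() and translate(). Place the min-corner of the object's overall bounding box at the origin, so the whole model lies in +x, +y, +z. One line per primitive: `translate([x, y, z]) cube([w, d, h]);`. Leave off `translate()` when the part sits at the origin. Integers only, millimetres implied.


cube([4443, 144, 353]);


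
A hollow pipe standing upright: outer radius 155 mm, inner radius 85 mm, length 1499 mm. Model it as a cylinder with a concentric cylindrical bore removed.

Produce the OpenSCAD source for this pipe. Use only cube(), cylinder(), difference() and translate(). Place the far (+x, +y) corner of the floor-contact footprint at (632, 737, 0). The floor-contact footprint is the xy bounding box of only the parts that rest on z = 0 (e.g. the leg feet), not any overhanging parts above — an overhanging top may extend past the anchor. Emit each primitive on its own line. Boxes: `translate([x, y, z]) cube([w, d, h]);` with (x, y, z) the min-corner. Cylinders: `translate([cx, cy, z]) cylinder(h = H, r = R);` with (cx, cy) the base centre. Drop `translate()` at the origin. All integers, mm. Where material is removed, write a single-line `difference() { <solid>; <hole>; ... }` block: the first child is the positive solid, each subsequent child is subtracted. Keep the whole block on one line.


difference() { translate([477, 582, 0]) cylinder(h = 1499, r = 155); translate([477, 582, 0]) cylinder(h = 1499, r = 85); }


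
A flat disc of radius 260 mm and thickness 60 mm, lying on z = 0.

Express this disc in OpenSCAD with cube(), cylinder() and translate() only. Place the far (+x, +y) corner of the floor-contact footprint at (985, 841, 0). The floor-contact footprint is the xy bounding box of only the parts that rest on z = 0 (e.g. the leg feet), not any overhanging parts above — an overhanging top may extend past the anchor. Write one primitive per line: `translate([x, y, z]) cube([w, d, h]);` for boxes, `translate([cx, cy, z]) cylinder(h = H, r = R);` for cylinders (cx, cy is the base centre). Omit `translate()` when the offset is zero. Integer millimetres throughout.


translate([725, 581, 0]) cylinder(h = 60, r = 260);


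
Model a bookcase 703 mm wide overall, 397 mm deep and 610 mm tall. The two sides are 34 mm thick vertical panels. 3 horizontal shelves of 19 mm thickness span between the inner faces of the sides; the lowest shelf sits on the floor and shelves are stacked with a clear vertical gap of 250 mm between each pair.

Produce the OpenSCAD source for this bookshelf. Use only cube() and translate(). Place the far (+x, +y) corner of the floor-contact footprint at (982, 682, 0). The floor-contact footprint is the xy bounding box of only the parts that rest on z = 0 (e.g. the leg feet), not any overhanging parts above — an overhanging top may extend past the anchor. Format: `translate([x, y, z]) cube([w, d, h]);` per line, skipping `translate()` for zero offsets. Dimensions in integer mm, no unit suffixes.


translate([279, 285, 0]) cube([34, 397, 610]);
translate([948, 285, 0]) cube([34, 397, 610]);
translate([313, 285, 0]) cube([635, 397, 19]);
translate([313, 285, 269]) cube([635, 397, 19]);
translate([313, 285, 538]) cube([635, 397, 19]);


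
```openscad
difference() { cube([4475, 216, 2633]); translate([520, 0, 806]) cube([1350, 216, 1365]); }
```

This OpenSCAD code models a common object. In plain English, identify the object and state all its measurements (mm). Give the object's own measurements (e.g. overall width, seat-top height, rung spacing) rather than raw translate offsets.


A wall 4475 mm long (x), 216 mm thick (y), 2633 mm tall, with a rectangular window opening cut through it. The opening is 1350 mm wide and 1365 mm tall; its sill is at z = 806 mm and its near (−x) edge is 520 mm from the wall's −x end. The opening passes through the full wall thickness.


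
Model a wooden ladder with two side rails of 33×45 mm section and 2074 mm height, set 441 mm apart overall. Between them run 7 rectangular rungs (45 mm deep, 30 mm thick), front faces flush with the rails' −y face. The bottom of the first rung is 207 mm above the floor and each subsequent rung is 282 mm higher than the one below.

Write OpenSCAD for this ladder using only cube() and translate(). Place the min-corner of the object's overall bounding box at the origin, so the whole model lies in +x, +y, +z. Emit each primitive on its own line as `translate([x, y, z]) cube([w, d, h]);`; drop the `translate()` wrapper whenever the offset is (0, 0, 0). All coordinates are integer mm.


cube([33, 45, 2074]);
translate([408, 0, 0]) cube([33, 45, 2074]);
translate([33, 0, 207]) cube([375, 45, 30]);
translate([33, 0, 489]) cube([375, 45, 30]);
translate([33, 0, 771]) cube([375, 45, 30]);
translate([33, 0, 1053]) cube([375, 45, 30]);
translate([33, 0, 1335]) cube([375, 45, 30]);
translate([33, 0, 1617]) cube([375, 45, 30]);
translate([33, 0, 1899]) cube([375, 45, 30]);


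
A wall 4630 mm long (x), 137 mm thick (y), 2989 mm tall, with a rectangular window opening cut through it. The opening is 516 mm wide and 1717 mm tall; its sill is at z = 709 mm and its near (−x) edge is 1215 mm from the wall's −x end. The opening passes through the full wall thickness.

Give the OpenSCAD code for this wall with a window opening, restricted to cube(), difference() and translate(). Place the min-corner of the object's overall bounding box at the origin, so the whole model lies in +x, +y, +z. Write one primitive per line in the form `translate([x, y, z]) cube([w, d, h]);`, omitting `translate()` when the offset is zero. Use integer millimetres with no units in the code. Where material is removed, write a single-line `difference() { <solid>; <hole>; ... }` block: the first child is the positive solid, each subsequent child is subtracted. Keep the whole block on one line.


difference() { cube([4630, 137, 2989]); translate([1215, 0, 709]) cube([516, 137, 1717]); }


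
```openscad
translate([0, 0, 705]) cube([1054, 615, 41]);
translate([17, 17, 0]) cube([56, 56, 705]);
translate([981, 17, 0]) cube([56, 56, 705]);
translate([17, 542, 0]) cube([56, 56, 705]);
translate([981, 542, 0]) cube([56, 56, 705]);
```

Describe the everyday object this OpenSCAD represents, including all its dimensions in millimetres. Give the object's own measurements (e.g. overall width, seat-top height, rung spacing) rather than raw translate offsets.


A rectangular dining table. The top is 1054×615×41 mm with its upper surface at z = 746 mm. It stands on four 56×56 mm square legs, each inset 17 mm from the nearest pair of top edges, running from the floor to the underside of the top.


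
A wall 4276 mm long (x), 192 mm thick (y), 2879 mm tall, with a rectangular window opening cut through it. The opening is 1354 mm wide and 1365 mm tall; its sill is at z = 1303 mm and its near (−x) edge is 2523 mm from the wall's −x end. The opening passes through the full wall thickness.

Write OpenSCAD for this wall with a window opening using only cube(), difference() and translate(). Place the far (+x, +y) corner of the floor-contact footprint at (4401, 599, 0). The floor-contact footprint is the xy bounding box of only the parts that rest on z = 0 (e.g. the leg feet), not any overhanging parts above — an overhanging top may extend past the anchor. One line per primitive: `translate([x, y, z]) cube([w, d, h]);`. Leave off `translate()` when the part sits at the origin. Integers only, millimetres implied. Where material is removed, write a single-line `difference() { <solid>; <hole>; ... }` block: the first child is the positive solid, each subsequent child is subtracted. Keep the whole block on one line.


difference() { translate([125, 407, 0]) cube([4276, 192, 2879]); translate([2648, 407, 1303]) cube([1354, 192, 1365]); }


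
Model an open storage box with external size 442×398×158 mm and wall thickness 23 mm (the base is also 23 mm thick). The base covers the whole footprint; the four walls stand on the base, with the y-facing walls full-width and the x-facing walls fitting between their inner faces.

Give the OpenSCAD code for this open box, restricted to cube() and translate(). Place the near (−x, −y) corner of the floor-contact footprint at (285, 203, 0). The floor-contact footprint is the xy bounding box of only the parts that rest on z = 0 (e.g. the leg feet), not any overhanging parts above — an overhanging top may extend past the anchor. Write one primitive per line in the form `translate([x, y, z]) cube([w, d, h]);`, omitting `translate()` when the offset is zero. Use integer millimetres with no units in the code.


translate([285, 203, 0]) cube([442, 398, 23]);
translate([285, 203, 23]) cube([442, 23, 135]);
translate([285, 578, 23]) cube([442, 23, 135]);
translate([285, 226, 23]) cube([23, 352, 135]);
translate([704, 226, 23]) cube([23, 352, 135]);


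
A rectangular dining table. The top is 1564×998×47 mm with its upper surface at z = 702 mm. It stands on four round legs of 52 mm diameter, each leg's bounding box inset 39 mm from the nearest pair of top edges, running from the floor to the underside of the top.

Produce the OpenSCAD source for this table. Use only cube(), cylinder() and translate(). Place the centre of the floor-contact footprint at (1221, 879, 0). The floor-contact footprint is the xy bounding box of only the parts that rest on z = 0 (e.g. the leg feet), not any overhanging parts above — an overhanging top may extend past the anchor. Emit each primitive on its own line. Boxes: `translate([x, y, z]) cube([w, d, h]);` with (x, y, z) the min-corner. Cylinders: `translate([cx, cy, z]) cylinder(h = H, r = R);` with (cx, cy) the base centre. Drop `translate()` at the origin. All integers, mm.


translate([439, 380, 655]) cube([1564, 998, 47]);
translate([504, 445, 0]) cylinder(h = 655, r = 26);
translate([1938, 445, 0]) cylinder(h = 655, r = 26);
translate([504, 1313, 0]) cylinder(h = 655, r = 26);
translate([1938, 1313, 0]) cylinder(h = 655, r = 26);


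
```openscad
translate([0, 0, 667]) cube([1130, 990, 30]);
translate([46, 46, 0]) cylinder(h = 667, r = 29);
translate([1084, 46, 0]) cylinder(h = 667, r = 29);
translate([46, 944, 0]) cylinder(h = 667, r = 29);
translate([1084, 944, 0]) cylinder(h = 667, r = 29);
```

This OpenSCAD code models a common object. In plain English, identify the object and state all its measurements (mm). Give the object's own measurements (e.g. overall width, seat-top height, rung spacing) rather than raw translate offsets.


A rectangular dining table. The top is 1130×990×30 mm with its upper surface at z = 697 mm. It stands on four round legs of 58 mm diameter, each leg's bounding box inset 17 mm from the nearest pair of top edges, running from the floor to the underside of the top.


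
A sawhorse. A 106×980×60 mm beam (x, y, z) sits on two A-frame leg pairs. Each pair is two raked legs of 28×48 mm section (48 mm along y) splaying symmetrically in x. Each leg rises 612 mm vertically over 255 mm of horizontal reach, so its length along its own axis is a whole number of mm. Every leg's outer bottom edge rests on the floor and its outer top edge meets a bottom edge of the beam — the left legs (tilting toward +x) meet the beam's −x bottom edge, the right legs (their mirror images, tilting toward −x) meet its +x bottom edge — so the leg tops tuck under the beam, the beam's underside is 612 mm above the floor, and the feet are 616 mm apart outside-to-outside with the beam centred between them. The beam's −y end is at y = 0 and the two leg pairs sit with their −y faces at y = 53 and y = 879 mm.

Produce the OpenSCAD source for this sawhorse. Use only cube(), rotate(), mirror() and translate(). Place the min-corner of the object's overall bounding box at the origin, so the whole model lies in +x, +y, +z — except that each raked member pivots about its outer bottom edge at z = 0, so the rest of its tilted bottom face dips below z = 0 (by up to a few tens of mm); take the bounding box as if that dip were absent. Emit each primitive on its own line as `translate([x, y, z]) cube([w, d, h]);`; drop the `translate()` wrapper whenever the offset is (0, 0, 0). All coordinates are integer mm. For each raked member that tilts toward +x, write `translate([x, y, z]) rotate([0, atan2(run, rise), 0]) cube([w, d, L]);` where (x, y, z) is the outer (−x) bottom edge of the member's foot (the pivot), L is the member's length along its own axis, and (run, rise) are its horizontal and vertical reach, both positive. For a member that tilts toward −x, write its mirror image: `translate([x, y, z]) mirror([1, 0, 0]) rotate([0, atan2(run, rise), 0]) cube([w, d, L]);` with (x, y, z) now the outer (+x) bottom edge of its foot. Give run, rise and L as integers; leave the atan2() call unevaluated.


translate([255, 0, 612]) cube([106, 980, 60]);
translate([0, 53, 0]) rotate([0, atan2(255, 612), 0]) cube([28, 48, 663]);
translate([616, 53, 0]) mirror([1, 0, 0]) rotate([0, atan2(255, 612), 0]) cube([28, 48, 663]);
translate([0, 879, 0]) rotate([0, atan2(255, 612), 0]) cube([28, 48, 663]);
translate([616, 879, 0]) mirror([1, 0, 0]) rotate([0, atan2(255, 612), 0]) cube([28, 48, 663]);


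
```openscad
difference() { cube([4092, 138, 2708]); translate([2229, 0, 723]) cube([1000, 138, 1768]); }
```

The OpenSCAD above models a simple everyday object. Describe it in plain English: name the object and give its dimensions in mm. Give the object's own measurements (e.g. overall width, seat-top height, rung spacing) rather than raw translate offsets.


A wall 4092 mm long (x), 138 mm thick (y), 2708 mm tall, with a rectangular window opening cut through it. The opening is 1000 mm wide and 1768 mm tall; its sill is at z = 723 mm and its near (−x) edge is 2229 mm from the wall's −x end. The opening passes through the full wall thickness.


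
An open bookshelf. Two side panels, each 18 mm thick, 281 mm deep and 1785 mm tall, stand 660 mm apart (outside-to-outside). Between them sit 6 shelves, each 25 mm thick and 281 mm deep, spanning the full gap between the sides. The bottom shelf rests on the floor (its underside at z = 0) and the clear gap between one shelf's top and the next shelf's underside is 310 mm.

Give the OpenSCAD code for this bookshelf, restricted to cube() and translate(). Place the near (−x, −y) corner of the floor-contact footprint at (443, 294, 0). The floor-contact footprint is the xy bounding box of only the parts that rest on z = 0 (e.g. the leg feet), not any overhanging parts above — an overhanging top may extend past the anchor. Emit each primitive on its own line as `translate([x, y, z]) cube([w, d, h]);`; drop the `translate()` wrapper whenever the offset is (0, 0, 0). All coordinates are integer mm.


translate([443, 294, 0]) cube([18, 281, 1785]);
translate([1085, 294, 0]) cube([18, 281, 1785]);
translate([461, 294, 0]) cube([624, 281, 25]);
translate([461, 294, 335]) cube([624, 281, 25]);
translate([461, 294, 670]) cube([624, 281, 25]);
translate([461, 294, 1005]) cube([624, 281, 25]);
translate([461, 294, 1340]) cube([624, 281, 25]);
translate([461, 294, 1675]) cube([624, 281, 25]);


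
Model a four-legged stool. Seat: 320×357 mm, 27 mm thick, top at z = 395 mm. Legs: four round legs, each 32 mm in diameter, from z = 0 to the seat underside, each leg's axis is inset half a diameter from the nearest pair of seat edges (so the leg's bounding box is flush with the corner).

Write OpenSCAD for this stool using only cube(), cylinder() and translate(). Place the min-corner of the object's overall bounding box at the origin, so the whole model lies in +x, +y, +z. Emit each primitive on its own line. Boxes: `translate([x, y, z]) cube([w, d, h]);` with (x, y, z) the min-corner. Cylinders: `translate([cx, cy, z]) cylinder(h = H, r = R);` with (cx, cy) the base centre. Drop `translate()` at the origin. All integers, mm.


translate([0, 0, 368]) cube([320, 357, 27]);
translate([16, 16, 0]) cylinder(h = 368, r = 16);
translate([304, 16, 0]) cylinder(h = 368, r = 16);
translate([16, 341, 0]) cylinder(h = 368, r = 16);
translate([304, 341, 0]) cylinder(h = 368, r = 16);


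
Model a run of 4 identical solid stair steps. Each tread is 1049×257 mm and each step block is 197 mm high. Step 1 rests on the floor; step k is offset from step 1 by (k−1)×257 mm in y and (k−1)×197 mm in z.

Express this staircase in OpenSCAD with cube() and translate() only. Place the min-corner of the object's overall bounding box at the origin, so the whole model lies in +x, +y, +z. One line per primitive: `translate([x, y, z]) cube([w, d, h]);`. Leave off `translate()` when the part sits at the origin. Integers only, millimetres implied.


cube([1049, 257, 197]);
translate([0, 257, 197]) cube([1049, 257, 197]);
translate([0, 514, 394]) cube([1049, 257, 197]);
translate([0, 771, 591]) cube([1049, 257, 197]);


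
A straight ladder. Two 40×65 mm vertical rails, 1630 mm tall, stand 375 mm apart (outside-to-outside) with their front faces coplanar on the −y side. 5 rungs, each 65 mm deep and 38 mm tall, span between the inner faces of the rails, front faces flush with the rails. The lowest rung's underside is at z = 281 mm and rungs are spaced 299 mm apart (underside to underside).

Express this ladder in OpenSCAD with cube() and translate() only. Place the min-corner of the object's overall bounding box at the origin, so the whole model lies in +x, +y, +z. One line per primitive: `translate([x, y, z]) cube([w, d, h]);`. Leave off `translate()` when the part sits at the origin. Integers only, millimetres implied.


// rung span = 375 - 2*40 = 295
// rung[k] z = 281 + k*299
cube([40, 65, 1630]);
translate([335, 0, 0]) cube([40, 65, 1630]);
translate([40, 0, 281]) cube([295, 65, 38]);
translate([40, 0, 580]) cube([295, 65, 38]);
translate([40, 0, 879]) cube([295, 65, 38]);
translate([40, 0, 1178]) cube([295, 65, 38]);
translate([40, 0, 1477]) cube([295, 65, 38]);


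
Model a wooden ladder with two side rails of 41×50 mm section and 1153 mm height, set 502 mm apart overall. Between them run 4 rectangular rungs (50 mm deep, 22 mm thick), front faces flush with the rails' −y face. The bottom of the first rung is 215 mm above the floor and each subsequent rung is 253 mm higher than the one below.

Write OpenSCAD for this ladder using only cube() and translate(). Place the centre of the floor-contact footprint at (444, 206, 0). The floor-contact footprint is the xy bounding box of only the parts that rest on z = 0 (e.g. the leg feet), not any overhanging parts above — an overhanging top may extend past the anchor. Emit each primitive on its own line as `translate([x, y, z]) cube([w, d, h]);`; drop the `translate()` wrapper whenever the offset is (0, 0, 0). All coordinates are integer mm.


translate([193, 181, 0]) cube([41, 50, 1153]);
translate([654, 181, 0]) cube([41, 50, 1153]);
translate([234, 181, 215]) cube([420, 50, 22]);
translate([234, 181, 468]) cube([420, 50, 22]);
translate([234, 181, 721]) cube([420, 50, 22]);
translate([234, 181, 974]) cube([420, 50, 22]);


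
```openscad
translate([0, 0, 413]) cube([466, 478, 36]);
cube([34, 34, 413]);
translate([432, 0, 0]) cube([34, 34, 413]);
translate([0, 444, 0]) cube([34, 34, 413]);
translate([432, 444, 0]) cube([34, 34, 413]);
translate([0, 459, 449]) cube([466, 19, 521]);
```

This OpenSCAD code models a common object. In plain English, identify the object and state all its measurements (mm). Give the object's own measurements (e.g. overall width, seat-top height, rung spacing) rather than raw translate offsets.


A chair. The seat is a 466×478×36 mm slab with its top at z = 449 mm, on four 34×34 mm corner legs (flush with the seat edges, standing on z = 0). A flat backrest 19 mm thick, 521 mm tall, spans the full seat width and rises from the seat top along its +y edge, rear face flush with the rear of the seat.


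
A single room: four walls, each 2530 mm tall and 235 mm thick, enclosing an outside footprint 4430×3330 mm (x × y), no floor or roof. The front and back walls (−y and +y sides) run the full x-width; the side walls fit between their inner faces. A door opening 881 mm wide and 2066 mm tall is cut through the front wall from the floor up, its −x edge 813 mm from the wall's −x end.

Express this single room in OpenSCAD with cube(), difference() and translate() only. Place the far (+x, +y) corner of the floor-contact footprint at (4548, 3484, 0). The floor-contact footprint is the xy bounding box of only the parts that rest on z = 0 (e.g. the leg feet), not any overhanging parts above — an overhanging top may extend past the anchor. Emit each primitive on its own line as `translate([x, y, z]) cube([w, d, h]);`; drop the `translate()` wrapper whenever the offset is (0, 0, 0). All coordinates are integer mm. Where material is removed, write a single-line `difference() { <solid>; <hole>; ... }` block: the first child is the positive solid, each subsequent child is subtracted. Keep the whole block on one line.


difference() { translate([118, 154, 0]) cube([4430, 235, 2530]); translate([931, 154, 0]) cube([881, 235, 2066]); }
translate([118, 3249, 0]) cube([4430, 235, 2530]);
translate([118, 389, 0]) cube([235, 2860, 2530]);
translate([4313, 389, 0]) cube([235, 2860, 2530]);


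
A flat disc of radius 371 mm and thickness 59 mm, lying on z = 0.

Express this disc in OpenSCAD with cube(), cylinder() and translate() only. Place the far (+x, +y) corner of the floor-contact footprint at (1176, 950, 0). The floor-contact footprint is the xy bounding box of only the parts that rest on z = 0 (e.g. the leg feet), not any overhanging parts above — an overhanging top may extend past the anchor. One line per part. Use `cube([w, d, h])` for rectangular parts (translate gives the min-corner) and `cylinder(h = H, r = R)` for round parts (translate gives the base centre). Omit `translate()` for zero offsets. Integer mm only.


translate([805, 579, 0]) cylinder(h = 59, r = 371);


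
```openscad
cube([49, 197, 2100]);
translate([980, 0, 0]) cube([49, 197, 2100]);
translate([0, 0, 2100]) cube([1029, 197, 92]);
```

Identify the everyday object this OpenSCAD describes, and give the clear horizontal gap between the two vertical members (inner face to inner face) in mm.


A door frame. The clear opening width is 931 mm.

Two 2100 mm tall posts with a header on top — a door frame. The left jamb is 49 mm wide at x = 0; the right jamb starts at x = 980. The clear opening is 980 − 49 = 931 mm.


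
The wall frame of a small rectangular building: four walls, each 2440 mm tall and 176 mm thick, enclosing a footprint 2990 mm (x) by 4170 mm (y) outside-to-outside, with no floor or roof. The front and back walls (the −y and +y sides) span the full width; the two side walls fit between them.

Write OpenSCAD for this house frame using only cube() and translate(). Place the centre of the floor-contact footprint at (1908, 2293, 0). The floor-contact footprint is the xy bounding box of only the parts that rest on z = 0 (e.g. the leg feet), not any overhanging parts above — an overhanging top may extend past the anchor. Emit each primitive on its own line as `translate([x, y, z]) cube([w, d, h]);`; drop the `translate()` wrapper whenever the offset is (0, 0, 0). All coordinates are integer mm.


translate([413, 208, 0]) cube([2990, 176, 2440]);
translate([413, 4202, 0]) cube([2990, 176, 2440]);
translate([413, 384, 0]) cube([176, 3818, 2440]);
translate([3227, 384, 0]) cube([176, 3818, 2440]);


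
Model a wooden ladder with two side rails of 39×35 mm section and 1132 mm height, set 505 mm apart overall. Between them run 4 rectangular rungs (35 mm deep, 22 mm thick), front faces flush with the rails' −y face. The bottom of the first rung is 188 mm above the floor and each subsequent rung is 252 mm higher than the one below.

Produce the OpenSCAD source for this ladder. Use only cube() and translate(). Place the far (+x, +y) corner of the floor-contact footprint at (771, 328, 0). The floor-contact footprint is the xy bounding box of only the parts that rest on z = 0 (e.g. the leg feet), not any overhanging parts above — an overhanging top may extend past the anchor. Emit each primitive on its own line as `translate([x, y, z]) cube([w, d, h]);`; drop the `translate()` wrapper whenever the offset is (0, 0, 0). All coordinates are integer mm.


// rung span = 505 - 2*39 = 427
// rung[k] z = 188 + k*252
translate([266, 293, 0]) cube([39, 35, 1132]);
translate([732, 293, 0]) cube([39, 35, 1132]);
translate([305, 293, 188]) cube([427, 35, 22]);
translate([305, 293, 440]) cube([427, 35, 22]);
translate([305, 293, 692]) cube([427, 35, 22]);
translate([305, 293, 944]) cube([427, 35, 22]);


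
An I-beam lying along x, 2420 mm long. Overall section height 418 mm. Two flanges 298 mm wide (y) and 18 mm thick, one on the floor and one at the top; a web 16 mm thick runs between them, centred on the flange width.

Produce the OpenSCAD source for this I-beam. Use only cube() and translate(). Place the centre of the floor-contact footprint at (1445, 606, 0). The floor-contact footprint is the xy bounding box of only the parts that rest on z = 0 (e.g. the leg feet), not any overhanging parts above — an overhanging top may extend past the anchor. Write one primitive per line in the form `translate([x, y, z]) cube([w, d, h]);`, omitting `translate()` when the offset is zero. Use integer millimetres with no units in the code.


translate([235, 457, 0]) cube([2420, 298, 18]);
translate([235, 598, 18]) cube([2420, 16, 382]);
translate([235, 457, 400]) cube([2420, 298, 18]);


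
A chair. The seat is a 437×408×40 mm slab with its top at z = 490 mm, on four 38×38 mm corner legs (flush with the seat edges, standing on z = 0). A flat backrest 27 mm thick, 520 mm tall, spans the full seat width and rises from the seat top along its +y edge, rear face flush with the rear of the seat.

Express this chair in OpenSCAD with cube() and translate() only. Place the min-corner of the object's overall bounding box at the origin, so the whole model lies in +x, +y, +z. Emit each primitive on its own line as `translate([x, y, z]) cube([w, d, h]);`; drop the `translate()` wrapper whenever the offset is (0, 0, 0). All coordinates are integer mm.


translate([0, 0, 450]) cube([437, 408, 40]);
cube([38, 38, 450]);
translate([399, 0, 0]) cube([38, 38, 450]);
translate([0, 370, 0]) cube([38, 38, 450]);
translate([399, 370, 0]) cube([38, 38, 450]);
translate([0, 381, 490]) cube([437, 27, 520]);


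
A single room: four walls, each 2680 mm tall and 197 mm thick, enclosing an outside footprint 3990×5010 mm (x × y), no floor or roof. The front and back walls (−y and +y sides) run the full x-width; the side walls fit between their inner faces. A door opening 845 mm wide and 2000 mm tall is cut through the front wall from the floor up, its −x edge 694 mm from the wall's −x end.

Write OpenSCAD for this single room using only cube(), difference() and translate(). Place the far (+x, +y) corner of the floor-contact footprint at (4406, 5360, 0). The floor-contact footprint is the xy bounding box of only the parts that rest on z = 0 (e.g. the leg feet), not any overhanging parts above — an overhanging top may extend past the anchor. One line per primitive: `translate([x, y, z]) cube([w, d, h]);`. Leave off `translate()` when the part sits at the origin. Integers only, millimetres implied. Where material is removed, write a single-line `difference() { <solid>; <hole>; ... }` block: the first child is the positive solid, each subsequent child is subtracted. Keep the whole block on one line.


difference() { translate([416, 350, 0]) cube([3990, 197, 2680]); translate([1110, 350, 0]) cube([845, 197, 2000]); }
translate([416, 5163, 0]) cube([3990, 197, 2680]);
translate([416, 547, 0]) cube([197, 4616, 2680]);
translate([4209, 547, 0]) cube([197, 4616, 2680]);


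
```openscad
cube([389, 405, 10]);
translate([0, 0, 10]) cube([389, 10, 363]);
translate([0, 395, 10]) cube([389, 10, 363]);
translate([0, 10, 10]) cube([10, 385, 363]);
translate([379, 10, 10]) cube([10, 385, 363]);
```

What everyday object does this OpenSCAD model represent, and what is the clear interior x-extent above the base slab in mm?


An open box. The internal width is 369 mm.

A 389×405 base slab with four walls standing on it — an open box. The base is 389 mm wide and the walls are 10 mm thick, so the internal width is 389 − 2 × 10 = 369 mm.


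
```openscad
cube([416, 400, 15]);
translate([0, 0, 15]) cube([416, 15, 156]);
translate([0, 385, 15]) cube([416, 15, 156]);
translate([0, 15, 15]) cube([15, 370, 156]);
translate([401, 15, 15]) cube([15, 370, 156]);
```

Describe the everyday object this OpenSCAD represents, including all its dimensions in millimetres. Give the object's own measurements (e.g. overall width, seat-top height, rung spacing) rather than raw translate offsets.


An open-topped rectangular box: outside dimensions 416×400×171 mm, with a uniform wall and base thickness of 15 mm. The base is a full 416×400 slab on the floor; four walls sit on top of the base. The front and back walls (the −y and +y sides) span the full width; the two side walls fit between them.


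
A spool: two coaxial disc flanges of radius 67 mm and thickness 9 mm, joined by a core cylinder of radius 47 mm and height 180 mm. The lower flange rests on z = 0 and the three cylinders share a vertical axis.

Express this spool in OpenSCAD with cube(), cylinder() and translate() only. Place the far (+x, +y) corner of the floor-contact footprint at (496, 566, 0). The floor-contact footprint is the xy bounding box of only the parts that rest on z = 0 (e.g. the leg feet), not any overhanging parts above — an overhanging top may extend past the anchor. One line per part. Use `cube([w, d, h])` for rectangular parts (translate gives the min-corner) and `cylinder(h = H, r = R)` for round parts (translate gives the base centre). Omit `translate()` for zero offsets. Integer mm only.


translate([429, 499, 0]) cylinder(h = 9, r = 67);
translate([429, 499, 9]) cylinder(h = 180, r = 47);
translate([429, 499, 189]) cylinder(h = 9, r = 67);


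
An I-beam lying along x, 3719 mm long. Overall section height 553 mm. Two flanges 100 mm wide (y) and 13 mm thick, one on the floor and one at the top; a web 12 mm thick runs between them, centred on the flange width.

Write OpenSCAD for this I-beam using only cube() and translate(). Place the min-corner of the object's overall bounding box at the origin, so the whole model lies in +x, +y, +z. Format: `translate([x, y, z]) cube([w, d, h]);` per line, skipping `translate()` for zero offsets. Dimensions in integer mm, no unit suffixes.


cube([3719, 100, 13]);
translate([0, 44, 13]) cube([3719, 12, 527]);
translate([0, 0, 540]) cube([3719, 100, 13]);


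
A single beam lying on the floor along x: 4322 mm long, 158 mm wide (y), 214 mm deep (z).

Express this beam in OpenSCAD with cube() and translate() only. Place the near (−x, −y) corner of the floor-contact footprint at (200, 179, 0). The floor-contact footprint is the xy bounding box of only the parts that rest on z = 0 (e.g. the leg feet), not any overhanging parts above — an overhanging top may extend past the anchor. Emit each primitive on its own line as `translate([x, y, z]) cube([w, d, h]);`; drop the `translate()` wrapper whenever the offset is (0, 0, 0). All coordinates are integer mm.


translate([200, 179, 0]) cube([4322, 158, 214]);


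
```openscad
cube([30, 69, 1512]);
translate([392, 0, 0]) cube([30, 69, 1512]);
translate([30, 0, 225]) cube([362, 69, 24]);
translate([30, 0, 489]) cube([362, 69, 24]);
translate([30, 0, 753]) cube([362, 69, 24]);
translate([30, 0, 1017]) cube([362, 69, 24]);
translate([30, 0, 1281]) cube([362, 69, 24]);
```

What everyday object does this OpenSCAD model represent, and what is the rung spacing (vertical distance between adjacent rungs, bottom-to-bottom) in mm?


A ladder. The rung spacing is 264 mm.

Two tall 30×69 posts with 5 short bars between them — a ladder. Adjacent rungs sit at z = 225 and z = 489, so the spacing is 489 − 225 = 264 mm.


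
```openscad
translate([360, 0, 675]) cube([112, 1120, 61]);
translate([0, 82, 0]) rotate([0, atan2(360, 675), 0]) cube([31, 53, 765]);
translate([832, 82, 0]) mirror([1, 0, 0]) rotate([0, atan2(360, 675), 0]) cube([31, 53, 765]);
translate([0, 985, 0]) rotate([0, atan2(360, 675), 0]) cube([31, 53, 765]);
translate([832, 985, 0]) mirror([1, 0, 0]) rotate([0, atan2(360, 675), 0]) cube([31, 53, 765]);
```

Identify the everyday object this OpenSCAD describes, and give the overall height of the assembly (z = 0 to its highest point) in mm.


A sawhorse. The overall height is 736 mm.

A beam across two mirrored pairs of raked legs — a sawhorse. The beam's underside is at z = 675 (matching the legs' vertical rise in atan2(360, 675)) and the beam is 61 mm tall, so its top is at 675 + 61 = 736 mm. The raked legs top out at the beam's underside, so that is the highest point.


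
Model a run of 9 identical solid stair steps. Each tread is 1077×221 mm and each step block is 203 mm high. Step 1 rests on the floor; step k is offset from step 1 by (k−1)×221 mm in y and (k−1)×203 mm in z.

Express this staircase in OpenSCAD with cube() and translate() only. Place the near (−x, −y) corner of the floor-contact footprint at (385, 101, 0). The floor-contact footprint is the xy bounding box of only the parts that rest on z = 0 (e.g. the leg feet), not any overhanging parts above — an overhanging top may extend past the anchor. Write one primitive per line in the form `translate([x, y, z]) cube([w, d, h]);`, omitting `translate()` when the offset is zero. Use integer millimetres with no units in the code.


translate([385, 101, 0]) cube([1077, 221, 203]);
translate([385, 322, 203]) cube([1077, 221, 203]);
translate([385, 543, 406]) cube([1077, 221, 203]);
translate([385, 764, 609]) cube([1077, 221, 203]);
translate([385, 985, 812]) cube([1077, 221, 203]);
translate([385, 1206, 1015]) cube([1077, 221, 203]);
translate([385, 1427, 1218]) cube([1077, 221, 203]);
translate([385, 1648, 1421]) cube([1077, 221, 203]);
translate([385, 1869, 1624]) cube([1077, 221, 203]);


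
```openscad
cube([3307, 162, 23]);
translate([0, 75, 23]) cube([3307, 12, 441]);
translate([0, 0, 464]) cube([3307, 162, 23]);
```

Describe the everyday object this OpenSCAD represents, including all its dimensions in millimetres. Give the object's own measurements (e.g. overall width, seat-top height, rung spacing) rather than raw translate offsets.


An I-beam lying along x, 3307 mm long. Overall section height 487 mm. Two flanges 162 mm wide (y) and 23 mm thick, one on the floor and one at the top; a web 12 mm thick runs between them, centred on the flange width.


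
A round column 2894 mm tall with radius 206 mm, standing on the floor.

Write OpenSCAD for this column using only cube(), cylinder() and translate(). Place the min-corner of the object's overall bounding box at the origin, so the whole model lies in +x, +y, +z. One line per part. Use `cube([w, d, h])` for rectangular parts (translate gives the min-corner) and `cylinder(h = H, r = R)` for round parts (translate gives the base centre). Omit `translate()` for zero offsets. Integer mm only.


translate([206, 206, 0]) cylinder(h = 2894, r = 206);


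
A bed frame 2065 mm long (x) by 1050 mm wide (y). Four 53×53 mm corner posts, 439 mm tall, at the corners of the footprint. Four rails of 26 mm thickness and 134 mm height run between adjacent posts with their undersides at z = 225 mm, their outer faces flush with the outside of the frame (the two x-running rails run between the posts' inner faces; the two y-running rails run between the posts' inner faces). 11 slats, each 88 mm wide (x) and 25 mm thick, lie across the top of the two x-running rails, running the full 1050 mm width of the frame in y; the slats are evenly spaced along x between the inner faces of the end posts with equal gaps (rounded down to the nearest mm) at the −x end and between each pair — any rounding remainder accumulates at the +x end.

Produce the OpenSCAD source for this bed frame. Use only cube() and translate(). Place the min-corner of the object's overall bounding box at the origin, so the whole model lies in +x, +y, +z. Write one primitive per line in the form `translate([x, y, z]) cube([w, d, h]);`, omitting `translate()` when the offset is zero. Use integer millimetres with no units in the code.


// slat z = rail_z + rail_h = 225 + 134 = 359
// slat gap = ⌊(1959 − 11·88) / 12⌋ = 82
cube([53, 53, 439]);
translate([0, 997, 0]) cube([53, 53, 439]);
translate([2012, 0, 0]) cube([53, 53, 439]);
translate([2012, 997, 0]) cube([53, 53, 439]);
translate([53, 0, 225]) cube([1959, 26, 134]);
translate([53, 1024, 225]) cube([1959, 26, 134]);
translate([0, 53, 225]) cube([26, 944, 134]);
translate([2039, 53, 225]) cube([26, 944, 134]);
translate([135, 0, 359]) cube([88, 1050, 25]);
translate([305, 0, 359]) cube([88, 1050, 25]);
translate([475, 0, 359]) cube([88, 1050, 25]);
translate([645, 0, 359]) cube([88, 1050, 25]);
translate([815, 0, 359]) cube([88, 1050, 25]);
translate([985, 0, 359]) cube([88, 1050, 25]);
translate([1155, 0, 359]) cube([88, 1050, 25]);
translate([1325, 0, 359]) cube([88, 1050, 25]);
translate([1495, 0, 359]) cube([88, 1050, 25]);
translate([1665, 0, 359]) cube([88, 1050, 25]);
translate([1835, 0, 359]) cube([88, 1050, 25]);


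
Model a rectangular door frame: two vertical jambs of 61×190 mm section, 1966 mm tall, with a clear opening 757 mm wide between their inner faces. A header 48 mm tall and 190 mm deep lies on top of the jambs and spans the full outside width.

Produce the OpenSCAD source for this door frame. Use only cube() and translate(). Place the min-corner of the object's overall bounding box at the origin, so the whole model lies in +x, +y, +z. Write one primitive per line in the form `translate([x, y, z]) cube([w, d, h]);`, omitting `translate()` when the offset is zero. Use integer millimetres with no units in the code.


cube([61, 190, 1966]);
translate([818, 0, 0]) cube([61, 190, 1966]);
translate([0, 0, 1966]) cube([879, 190, 48]);


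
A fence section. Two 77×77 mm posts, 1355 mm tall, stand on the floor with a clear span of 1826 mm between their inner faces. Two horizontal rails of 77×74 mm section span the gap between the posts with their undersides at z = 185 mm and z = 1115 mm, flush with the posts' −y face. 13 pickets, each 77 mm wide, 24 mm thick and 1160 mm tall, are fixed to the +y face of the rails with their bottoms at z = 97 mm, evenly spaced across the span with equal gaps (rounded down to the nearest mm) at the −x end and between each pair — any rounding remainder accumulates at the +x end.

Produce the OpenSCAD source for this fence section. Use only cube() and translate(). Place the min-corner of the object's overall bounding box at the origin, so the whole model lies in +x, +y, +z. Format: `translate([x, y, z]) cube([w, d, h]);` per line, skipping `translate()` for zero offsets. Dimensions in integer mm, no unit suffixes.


cube([77, 77, 1355]);
translate([1903, 0, 0]) cube([77, 77, 1355]);
translate([77, 0, 185]) cube([1826, 77, 74]);
translate([77, 0, 1115]) cube([1826, 77, 74]);
translate([135, 77, 97]) cube([77, 24, 1160]);
translate([270, 77, 97]) cube([77, 24, 1160]);
translate([405, 77, 97]) cube([77, 24, 1160]);
translate([540, 77, 97]) cube([77, 24, 1160]);
translate([675, 77, 97]) cube([77, 24, 1160]);
translate([810, 77, 97]) cube([77, 24, 1160]);
translate([945, 77, 97]) cube([77, 24, 1160]);
translate([1080, 77, 97]) cube([77, 24, 1160]);
translate([1215, 77, 97]) cube([77, 24, 1160]);
translate([1350, 77, 97]) cube([77, 24, 1160]);
translate([1485, 77, 97]) cube([77, 24, 1160]);
translate([1620, 77, 97]) cube([77, 24, 1160]);
translate([1755, 77, 97]) cube([77, 24, 1160]);
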